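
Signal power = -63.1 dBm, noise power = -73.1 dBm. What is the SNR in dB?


SNR = -63.1 - (-73.1) = 10.0 dB

10.0 dB


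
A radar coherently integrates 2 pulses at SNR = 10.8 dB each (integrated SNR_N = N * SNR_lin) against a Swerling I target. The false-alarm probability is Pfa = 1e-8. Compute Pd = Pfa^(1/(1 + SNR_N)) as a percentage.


SNR_lin = 10^(10.8/10) = 12.02264
SNR_N = 2 * 12.02264 = 24.04528
1/(1 + SNR_N) = 1/25.04528 = 0.0399277
Pd = (1e-8)^0.0399277 = 0.47927
Pd = 47.9%

47.9%


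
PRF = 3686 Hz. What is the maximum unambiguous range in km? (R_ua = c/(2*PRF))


R_ua = 3e8 / (2 * 3686) = 40694.5 m = 40.7 km

40.7 km


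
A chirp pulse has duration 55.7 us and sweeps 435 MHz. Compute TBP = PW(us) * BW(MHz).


TBP = 55.7 * 435 = 24229.5

24229.5


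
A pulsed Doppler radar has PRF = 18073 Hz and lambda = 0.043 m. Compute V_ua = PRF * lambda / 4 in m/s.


V_ua = 18073 * 0.043 / 4 = 194.3 m/s

194.3 m/s


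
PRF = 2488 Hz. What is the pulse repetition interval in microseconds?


PRI = 1/2488 = 0.0004019293 s = 401.9 us

401.9 us


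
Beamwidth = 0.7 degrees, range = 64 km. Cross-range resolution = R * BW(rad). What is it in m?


BW_rad = 0.012217305
CR = 64000 * 0.012217305 = 781.9 m

781.9 m


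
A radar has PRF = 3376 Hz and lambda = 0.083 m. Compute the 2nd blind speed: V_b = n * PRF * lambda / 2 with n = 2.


V_blind = 2 * 3376 * 0.083 / 2 = 280.2 m/s

280.2 m/s


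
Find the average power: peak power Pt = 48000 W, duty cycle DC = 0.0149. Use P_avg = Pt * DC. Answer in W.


P_avg = 48000 * 0.0149 = 715.2 W

715.2 W


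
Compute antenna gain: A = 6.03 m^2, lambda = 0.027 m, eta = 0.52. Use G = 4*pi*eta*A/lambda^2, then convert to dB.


G_linear = 4*pi*0.52*6.03/0.027^2 = 54050.91
G_dB = 10*log10(54050.91) = 47.3 dB

47.3 dB


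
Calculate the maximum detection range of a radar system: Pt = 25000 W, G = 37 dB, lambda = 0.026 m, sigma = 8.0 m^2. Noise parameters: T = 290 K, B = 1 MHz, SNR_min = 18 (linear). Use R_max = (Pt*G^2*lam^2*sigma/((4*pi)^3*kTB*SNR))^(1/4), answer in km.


G_lin = 10^(37/10) = 5011.872336
R^4 = 25000 * 5011.872336^2 * 0.026^2 * 8.0 / ((4*pi)^3 * 1.38e-23 * 290 * 1000000.0 * 18)
R^4 = 2.37573e19 m^4
R_max = (2.37573e19)^(1/4) = 69815.1 m = 69.8 km

69.8 km


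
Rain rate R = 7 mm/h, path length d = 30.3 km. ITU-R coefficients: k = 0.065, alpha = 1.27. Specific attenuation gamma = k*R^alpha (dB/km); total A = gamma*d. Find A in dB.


gamma = 0.065 * 7^1.27 = 0.769463 dB/km
A = 0.769463 * 30.3 = 23.31 dB

23.31 dB


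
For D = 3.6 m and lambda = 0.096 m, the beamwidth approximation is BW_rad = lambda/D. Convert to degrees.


BW_rad = 0.096 / 3.6 = 0.026667
BW_deg = 1.53 degrees

1.53 degrees


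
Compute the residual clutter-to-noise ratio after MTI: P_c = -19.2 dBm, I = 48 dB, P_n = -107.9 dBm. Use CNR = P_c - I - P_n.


CNR = -19.2 - 48 - (-107.9) = 40.7 dB

40.7 dB


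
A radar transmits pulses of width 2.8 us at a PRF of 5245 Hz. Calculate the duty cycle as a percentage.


DC = 2.8e-6 * 5245 * 100 = 1.47%

1.47%


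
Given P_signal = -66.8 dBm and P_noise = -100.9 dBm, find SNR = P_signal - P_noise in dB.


SNR = -66.8 - (-100.9) = 34.1 dB

34.1 dB


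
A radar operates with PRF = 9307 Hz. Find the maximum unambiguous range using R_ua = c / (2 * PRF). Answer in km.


R_ua = 3e8 / (2 * 9307) = 16116.9 m = 16.1 km

16.1 km


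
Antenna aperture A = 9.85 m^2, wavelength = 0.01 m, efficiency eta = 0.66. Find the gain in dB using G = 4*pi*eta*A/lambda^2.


G_linear = 4*pi*0.66*9.85/0.01^2 = 816939.75
G_dB = 10*log10(816939.75) = 59.1 dB

59.1 dB


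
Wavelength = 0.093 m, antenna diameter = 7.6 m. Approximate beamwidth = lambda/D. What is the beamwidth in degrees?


BW_rad = 0.093 / 7.6 = 0.012237
BW_deg = 0.7 degrees

0.7 degrees


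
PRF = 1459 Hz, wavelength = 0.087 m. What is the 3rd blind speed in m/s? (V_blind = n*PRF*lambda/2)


V_blind = 3 * 1459 * 0.087 / 2 = 190.4 m/s

190.4 m/s


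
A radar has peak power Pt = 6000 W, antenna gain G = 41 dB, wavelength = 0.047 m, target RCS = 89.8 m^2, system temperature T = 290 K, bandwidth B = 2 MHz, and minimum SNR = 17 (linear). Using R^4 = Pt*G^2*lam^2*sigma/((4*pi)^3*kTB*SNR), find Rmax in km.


G_lin = 10^(41/10) = 12589.254118
R^4 = 6000 * 12589.254118^2 * 0.047^2 * 89.8 / ((4*pi)^3 * 1.38e-23 * 290 * 2000000.0 * 17)
R^4 = 6.98615e20 m^4
R_max = (6.98615e20)^(1/4) = 162577.1 m = 162.6 km

162.6 km


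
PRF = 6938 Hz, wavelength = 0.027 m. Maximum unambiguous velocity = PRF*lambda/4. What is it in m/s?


V_ua = 6938 * 0.027 / 4 = 46.8 m/s

46.8 m/s


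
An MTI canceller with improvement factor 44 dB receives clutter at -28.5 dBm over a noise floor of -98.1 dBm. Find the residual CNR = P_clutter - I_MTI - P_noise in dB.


CNR = -28.5 - 44 - (-98.1) = 25.6 dB

25.6 dB


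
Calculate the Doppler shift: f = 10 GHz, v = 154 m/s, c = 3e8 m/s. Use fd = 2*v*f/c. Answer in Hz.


fd = 2 * 154 * 10000000000.0 / 3e8 = 10266.7 Hz

10266.7 Hz


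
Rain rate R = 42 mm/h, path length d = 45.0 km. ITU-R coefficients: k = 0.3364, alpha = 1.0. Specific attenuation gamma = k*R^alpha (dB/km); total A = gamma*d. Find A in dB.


gamma = 0.3364 * 42^1.0 = 14.1288 dB/km
A = 14.1288 * 45.0 = 635.8 dB

635.8 dB


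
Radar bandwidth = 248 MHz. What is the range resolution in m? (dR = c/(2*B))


dR = 3e8 / (2 * 248000000.0) = 0.6 m

0.6 m


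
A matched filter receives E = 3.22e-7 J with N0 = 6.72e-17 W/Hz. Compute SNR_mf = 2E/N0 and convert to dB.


SNR_lin = 2 * 3.22e-7 / 6.72e-17 = 9.583e9
SNR_dB = 10*log10(9.583e9) = 99.8 dB

99.8 dB


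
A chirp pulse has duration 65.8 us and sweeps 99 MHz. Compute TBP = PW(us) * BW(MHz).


TBP = 65.8 * 99 = 6514.2

6514.2


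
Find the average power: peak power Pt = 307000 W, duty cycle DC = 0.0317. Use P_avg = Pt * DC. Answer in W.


P_avg = 307000 * 0.0317 = 9731.9 W

9731.9 W


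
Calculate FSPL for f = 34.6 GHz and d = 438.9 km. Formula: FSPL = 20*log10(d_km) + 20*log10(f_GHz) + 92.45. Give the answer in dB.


20*log10(438.9) = 52.85
20*log10(34.6) = 30.78
FSPL = 176.1 dB

176.1 dB


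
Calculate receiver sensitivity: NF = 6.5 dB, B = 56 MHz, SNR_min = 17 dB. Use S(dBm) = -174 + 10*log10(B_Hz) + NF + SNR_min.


10*log10(56000000.0) = 77.48
S = -174 + 77.48 + 6.5 + 17 = -73.0 dBm

-73.0 dBm


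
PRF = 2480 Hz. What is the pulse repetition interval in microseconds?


PRI = 1/2480 = 0.0004032258 s = 403.2 us

403.2 us


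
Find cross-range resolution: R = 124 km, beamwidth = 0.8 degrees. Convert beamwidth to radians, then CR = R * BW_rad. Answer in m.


BW_rad = 0.013962634
CR = 124000 * 0.013962634 = 1731.4 m

1731.4 m


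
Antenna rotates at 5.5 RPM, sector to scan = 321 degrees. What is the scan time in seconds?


t = 321 / (5.5 * 360) * 60 = 9.73 s

9.73 s


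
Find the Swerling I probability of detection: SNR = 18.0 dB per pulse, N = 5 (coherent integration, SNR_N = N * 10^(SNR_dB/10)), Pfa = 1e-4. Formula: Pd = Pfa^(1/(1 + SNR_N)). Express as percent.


SNR_lin = 10^(18.0/10) = 63.09573
SNR_N = 5 * 63.09573 = 315.47865
1/(1 + SNR_N) = 1/316.47865 = 0.0031598
Pd = (1e-4)^0.0031598 = 0.97132
Pd = 97.1%

97.1%


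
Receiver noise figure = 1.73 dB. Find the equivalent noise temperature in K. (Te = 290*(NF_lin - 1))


NF_lin = 10^(1.73/10) = 1.489361
Te = 290 * (1.489361 - 1) = 141.9 K

141.9 K


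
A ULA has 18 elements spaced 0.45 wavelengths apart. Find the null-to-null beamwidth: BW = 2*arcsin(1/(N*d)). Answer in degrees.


1/(N*d) = 1/(18*0.45) = 0.123457
BW = 2*arcsin(0.123457) = 14.2 degrees

14.2 degrees


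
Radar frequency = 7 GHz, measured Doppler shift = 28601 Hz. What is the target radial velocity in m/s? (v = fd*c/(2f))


v = 28601 * 3e8 / (2 * 7000000000.0) = 612.9 m/s

612.9 m/s


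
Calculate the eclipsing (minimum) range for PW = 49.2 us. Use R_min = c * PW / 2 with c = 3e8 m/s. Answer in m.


R_min = 3e8 * 49.2e-6 / 2 = 7380.0 m

7380.0 m


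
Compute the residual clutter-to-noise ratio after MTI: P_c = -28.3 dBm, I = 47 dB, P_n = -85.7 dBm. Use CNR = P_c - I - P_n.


CNR = -28.3 - 47 - (-85.7) = 10.4 dB

10.4 dB


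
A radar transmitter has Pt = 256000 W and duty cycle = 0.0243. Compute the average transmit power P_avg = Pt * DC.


P_avg = 256000 * 0.0243 = 6220.8 W

6220.8 W


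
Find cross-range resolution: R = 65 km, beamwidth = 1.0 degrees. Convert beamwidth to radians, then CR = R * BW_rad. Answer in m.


BW_rad = 0.017453293
CR = 65000 * 0.017453293 = 1134.5 m

1134.5 m


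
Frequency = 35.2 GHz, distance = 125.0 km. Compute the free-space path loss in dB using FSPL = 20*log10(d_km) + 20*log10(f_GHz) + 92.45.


20*log10(125.0) = 41.94
20*log10(35.2) = 30.93
FSPL = 165.3 dB

165.3 dB


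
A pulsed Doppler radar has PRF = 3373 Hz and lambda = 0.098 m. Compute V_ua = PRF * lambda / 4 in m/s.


V_ua = 3373 * 0.098 / 4 = 82.6 m/s

82.6 m/s


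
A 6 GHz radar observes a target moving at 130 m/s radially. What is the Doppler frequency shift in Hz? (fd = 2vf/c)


fd = 2 * 130 * 6000000000.0 / 3e8 = 5200.0 Hz

5200.0 Hz


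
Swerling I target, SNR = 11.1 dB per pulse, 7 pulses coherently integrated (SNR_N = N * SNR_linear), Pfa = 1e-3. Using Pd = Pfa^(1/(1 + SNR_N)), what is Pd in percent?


SNR_lin = 10^(11.1/10) = 12.8825
SNR_N = 7 * 12.8825 = 90.1775
1/(1 + SNR_N) = 1/91.1775 = 0.0109676
Pd = (1e-3)^0.0109676 = 0.92704
Pd = 92.7%

92.7%


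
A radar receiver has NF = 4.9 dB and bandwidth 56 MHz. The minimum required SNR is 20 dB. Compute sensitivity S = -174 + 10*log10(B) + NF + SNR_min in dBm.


10*log10(56000000.0) = 77.48
S = -174 + 77.48 + 4.9 + 20 = -71.6 dBm

-71.6 dBm


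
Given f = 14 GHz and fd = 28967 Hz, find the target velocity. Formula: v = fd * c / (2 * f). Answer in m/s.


v = 28967 * 3e8 / (2 * 14000000000.0) = 310.4 m/s

310.4 m/s


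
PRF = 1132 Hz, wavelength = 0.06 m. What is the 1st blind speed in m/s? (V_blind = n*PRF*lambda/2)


V_blind = 1 * 1132 * 0.06 / 2 = 34.0 m/s

34.0 m/s


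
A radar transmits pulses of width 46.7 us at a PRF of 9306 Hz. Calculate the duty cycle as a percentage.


DC = 46.7e-6 * 9306 * 100 = 43.46%

43.46%


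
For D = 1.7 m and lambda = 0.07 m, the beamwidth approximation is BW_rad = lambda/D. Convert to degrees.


BW_rad = 0.07 / 1.7 = 0.041176
BW_deg = 2.36 degrees

2.36 degrees


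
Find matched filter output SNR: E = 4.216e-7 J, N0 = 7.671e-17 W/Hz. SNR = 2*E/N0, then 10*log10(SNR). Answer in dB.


SNR_lin = 2 * 4.216e-7 / 7.671e-17 = 1.099e10
SNR_dB = 10*log10(1.099e10) = 100.4 dB

100.4 dB


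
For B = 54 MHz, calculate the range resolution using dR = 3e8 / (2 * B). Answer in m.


dR = 3e8 / (2 * 54000000.0) = 2.78 m

2.78 m


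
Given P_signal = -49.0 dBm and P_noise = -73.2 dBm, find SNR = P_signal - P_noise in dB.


SNR = -49.0 - (-73.2) = 24.2 dB

24.2 dB


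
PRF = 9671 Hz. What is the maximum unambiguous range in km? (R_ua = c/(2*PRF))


R_ua = 3e8 / (2 * 9671) = 15510.3 m = 15.5 km

15.5 km


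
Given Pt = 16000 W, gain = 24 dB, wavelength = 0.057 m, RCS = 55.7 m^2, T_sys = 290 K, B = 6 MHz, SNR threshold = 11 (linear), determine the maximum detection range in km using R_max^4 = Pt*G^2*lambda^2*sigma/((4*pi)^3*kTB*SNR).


G_lin = 10^(24/10) = 251.188643
R^4 = 16000 * 251.188643^2 * 0.057^2 * 55.7 / ((4*pi)^3 * 1.38e-23 * 290 * 6000000.0 * 11)
R^4 = 3.48557e17 m^4
R_max = (3.48557e17)^(1/4) = 24297.9 m = 24.3 km

24.3 km


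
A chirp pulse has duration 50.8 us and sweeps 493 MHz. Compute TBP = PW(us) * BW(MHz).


TBP = 50.8 * 493 = 25044.4

25044.4


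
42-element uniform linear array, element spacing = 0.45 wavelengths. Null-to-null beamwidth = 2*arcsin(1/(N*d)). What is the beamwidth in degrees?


1/(N*d) = 1/(42*0.45) = 0.05291
BW = 2*arcsin(0.05291) = 6.1 degrees

6.1 degrees


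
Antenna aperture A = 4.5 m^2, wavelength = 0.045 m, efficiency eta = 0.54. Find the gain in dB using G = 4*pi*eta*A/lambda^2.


G_linear = 4*pi*0.54*4.5/0.045^2 = 15079.64
G_dB = 10*log10(15079.64) = 41.8 dB

41.8 dB


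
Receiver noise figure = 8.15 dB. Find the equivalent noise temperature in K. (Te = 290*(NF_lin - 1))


NF_lin = 10^(8.15/10) = 6.531306
Te = 290 * (6.531306 - 1) = 1604.1 K

1604.1 K


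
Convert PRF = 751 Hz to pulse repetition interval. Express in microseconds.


PRI = 1/751 = 0.0013315579 s = 1331.6 us

1331.6 us


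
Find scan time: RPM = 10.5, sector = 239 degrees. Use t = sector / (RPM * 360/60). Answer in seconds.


t = 239 / (10.5 * 360) * 60 = 3.79 s

3.79 s


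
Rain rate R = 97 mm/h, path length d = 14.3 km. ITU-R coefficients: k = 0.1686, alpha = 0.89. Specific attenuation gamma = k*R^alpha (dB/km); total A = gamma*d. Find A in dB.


gamma = 0.1686 * 97^0.89 = 9.887453 dB/km
A = 9.887453 * 14.3 = 141.39 dB

141.39 dB


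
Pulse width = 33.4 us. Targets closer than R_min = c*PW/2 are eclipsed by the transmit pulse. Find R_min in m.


R_min = 3e8 * 33.4e-6 / 2 = 5010.0 m

5010.0 m


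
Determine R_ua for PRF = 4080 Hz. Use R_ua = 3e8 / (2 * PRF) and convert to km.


R_ua = 3e8 / (2 * 4080) = 36764.7 m = 36.8 km

36.8 km


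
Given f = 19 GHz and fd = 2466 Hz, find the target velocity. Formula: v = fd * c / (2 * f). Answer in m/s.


v = 2466 * 3e8 / (2 * 19000000000.0) = 19.5 m/s

19.5 m/s


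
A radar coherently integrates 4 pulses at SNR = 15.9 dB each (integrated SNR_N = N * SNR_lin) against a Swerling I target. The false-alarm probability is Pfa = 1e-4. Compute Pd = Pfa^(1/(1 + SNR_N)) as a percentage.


SNR_lin = 10^(15.9/10) = 38.90451
SNR_N = 4 * 38.90451 = 155.61804
1/(1 + SNR_N) = 1/156.61804 = 0.006385
Pd = (1e-4)^0.006385 = 0.94289
Pd = 94.3%

94.3%


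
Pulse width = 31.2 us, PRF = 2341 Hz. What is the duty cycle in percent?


DC = 31.2e-6 * 2341 * 100 = 7.3%

7.3%


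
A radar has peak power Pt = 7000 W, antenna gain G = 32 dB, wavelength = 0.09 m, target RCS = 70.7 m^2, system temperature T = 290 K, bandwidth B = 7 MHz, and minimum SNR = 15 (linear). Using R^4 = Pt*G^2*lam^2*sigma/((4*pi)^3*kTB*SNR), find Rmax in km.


G_lin = 10^(32/10) = 1584.893192
R^4 = 7000 * 1584.893192^2 * 0.09^2 * 70.7 / ((4*pi)^3 * 1.38e-23 * 290 * 7000000.0 * 15)
R^4 = 1.20755e19 m^4
R_max = (1.20755e19)^(1/4) = 58949.0 m = 58.9 km

58.9 km


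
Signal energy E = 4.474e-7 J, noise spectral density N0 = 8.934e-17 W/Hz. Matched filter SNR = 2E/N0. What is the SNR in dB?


SNR_lin = 2 * 4.474e-7 / 8.934e-17 = 1.002e10
SNR_dB = 10*log10(1.002e10) = 100.0 dB

100.0 dB


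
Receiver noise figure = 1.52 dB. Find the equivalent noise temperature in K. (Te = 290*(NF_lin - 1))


NF_lin = 10^(1.52/10) = 1.419058
Te = 290 * (1.419058 - 1) = 121.5 K

121.5 K


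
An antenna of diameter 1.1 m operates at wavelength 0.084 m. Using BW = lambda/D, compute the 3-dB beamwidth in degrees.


BW_rad = 0.084 / 1.1 = 0.076364
BW_deg = 4.38 degrees

4.38 degrees


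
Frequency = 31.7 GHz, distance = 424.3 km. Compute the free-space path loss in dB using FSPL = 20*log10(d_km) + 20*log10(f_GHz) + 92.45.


20*log10(424.3) = 52.55
20*log10(31.7) = 30.02
FSPL = 175.0 dB

175.0 dB


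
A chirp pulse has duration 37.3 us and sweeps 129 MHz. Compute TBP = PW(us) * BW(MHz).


TBP = 37.3 * 129 = 4811.7

4811.7


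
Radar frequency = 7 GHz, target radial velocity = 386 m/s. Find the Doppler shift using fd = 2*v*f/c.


fd = 2 * 386 * 7000000000.0 / 3e8 = 18013.3 Hz

18013.3 Hz


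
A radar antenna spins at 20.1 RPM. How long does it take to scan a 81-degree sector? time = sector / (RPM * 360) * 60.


t = 81 / (20.1 * 360) * 60 = 0.67 s

0.67 s


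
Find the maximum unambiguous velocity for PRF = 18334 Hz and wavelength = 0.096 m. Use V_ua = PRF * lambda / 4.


V_ua = 18334 * 0.096 / 4 = 440.0 m/s

440.0 m/s


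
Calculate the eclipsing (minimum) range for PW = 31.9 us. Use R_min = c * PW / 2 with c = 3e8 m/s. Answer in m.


R_min = 3e8 * 31.9e-6 / 2 = 4785.0 m

4785.0 m


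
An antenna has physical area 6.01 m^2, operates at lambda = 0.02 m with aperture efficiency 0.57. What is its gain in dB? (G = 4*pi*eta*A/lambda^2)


G_linear = 4*pi*0.57*6.01/0.02^2 = 107621.54
G_dB = 10*log10(107621.54) = 50.3 dB

50.3 dB


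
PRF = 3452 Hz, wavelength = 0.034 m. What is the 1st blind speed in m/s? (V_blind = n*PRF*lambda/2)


V_blind = 1 * 3452 * 0.034 / 2 = 58.7 m/s

58.7 m/s


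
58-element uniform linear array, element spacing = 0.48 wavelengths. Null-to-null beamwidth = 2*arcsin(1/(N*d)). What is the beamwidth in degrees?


1/(N*d) = 1/(58*0.48) = 0.03592
BW = 2*arcsin(0.03592) = 4.1 degrees

4.1 degrees


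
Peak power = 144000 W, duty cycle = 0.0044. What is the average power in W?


P_avg = 144000 * 0.0044 = 633.6 W

633.6 W


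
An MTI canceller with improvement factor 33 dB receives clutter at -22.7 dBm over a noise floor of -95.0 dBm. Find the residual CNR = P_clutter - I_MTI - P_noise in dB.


CNR = -22.7 - 33 - (-95.0) = 39.3 dB

39.3 dB


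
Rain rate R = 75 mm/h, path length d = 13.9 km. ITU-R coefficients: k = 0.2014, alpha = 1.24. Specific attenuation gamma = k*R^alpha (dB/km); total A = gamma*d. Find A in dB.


gamma = 0.2014 * 75^1.24 = 42.573115 dB/km
A = 42.573115 * 13.9 = 591.77 dB

591.77 dB


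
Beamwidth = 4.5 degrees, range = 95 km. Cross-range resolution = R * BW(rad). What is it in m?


BW_rad = 0.078539816
CR = 95000 * 0.078539816 = 7461.3 m

7461.3 m


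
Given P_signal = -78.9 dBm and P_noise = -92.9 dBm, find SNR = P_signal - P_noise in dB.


SNR = -78.9 - (-92.9) = 14.0 dB

14.0 dB


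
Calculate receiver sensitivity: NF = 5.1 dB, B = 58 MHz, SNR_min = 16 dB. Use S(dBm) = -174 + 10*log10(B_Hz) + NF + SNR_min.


10*log10(58000000.0) = 77.63
S = -174 + 77.63 + 5.1 + 16 = -75.3 dBm

-75.3 dBm


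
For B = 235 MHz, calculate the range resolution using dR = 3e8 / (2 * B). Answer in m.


dR = 3e8 / (2 * 235000000.0) = 0.64 m

0.64 m


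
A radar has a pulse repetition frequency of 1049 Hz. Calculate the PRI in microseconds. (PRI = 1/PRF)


PRI = 1/1049 = 0.0009532888 s = 953.3 us

953.3 us


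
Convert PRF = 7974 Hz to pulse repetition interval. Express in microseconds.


PRI = 1/7974 = 0.0001254076 s = 125.4 us

125.4 us


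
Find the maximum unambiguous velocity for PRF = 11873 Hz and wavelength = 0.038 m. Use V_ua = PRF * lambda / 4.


V_ua = 11873 * 0.038 / 4 = 112.8 m/s

112.8 m/s


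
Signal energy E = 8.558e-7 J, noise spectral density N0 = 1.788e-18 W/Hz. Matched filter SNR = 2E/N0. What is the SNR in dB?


SNR_lin = 2 * 8.558e-7 / 1.788e-18 = 9.573e11
SNR_dB = 10*log10(9.573e11) = 119.8 dB

119.8 dB


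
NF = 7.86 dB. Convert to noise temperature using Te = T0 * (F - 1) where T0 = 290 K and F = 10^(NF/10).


NF_lin = 10^(7.86/10) = 6.10942
Te = 290 * (6.10942 - 1) = 1481.7 K

1481.7 K


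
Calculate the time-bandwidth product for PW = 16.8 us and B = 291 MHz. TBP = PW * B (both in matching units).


TBP = 16.8 * 291 = 4888.8

4888.8


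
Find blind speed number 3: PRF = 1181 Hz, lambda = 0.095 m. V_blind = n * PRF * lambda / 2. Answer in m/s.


V_blind = 3 * 1181 * 0.095 / 2 = 168.3 m/s

168.3 m/s


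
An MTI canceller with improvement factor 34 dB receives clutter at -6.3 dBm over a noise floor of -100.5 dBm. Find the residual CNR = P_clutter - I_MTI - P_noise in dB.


CNR = -6.3 - 34 - (-100.5) = 60.2 dB

60.2 dB


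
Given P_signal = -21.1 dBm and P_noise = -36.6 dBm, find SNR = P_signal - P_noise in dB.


SNR = -21.1 - (-36.6) = 15.5 dB

15.5 dB


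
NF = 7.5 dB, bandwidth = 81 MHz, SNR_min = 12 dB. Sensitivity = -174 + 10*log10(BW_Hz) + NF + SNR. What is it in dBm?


10*log10(81000000.0) = 79.08
S = -174 + 79.08 + 7.5 + 12 = -75.4 dBm

-75.4 dBm


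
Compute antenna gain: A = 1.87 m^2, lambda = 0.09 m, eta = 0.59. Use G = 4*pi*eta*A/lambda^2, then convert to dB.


G_linear = 4*pi*0.59*1.87/0.09^2 = 1711.66
G_dB = 10*log10(1711.66) = 32.3 dB

32.3 dB


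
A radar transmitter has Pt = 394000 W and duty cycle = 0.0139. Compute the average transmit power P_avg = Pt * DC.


P_avg = 394000 * 0.0139 = 5476.6 W

5476.6 W


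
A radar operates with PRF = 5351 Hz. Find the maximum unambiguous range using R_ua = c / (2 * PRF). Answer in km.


R_ua = 3e8 / (2 * 5351) = 28032.1 m = 28.0 km

28.0 km


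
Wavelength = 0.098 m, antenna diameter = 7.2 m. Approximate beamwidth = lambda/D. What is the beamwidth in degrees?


BW_rad = 0.098 / 7.2 = 0.013611
BW_deg = 0.78 degrees

0.78 degrees


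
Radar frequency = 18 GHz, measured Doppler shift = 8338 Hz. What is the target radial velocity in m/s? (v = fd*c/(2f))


v = 8338 * 3e8 / (2 * 18000000000.0) = 69.5 m/s

69.5 m/s


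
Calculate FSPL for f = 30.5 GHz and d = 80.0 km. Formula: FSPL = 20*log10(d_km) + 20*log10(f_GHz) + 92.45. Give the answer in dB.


20*log10(80.0) = 38.06
20*log10(30.5) = 29.69
FSPL = 160.2 dB

160.2 dB


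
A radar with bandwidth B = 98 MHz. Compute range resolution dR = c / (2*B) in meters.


dR = 3e8 / (2 * 98000000.0) = 1.53 m

1.53 m


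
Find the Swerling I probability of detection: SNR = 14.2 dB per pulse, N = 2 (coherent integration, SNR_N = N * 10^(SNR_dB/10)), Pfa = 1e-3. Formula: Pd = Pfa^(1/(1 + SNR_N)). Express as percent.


SNR_lin = 10^(14.2/10) = 26.30268
SNR_N = 2 * 26.30268 = 52.60536
1/(1 + SNR_N) = 1/53.60536 = 0.0186549
Pd = (1e-3)^0.0186549 = 0.87909
Pd = 87.9%

87.9%


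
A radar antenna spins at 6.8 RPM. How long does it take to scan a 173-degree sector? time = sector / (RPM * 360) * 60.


t = 173 / (6.8 * 360) * 60 = 4.24 s

4.24 s


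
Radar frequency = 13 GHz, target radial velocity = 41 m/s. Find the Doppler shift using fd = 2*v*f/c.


fd = 2 * 41 * 13000000000.0 / 3e8 = 3553.3 Hz

3553.3 Hz


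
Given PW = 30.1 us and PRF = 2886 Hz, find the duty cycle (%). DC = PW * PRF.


DC = 30.1e-6 * 2886 * 100 = 8.69%

8.69%


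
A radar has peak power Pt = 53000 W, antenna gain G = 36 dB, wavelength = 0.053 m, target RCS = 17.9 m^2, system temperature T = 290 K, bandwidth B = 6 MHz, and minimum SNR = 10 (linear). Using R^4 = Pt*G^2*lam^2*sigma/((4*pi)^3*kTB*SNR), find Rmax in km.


G_lin = 10^(36/10) = 3981.071706
R^4 = 53000 * 3981.071706^2 * 0.053^2 * 17.9 / ((4*pi)^3 * 1.38e-23 * 290 * 6000000.0 * 10)
R^4 = 8.86386e19 m^4
R_max = (8.86386e19)^(1/4) = 97029.9 m = 97.0 km

97.0 km


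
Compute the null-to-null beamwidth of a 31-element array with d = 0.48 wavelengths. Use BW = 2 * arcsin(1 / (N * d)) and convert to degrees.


1/(N*d) = 1/(31*0.48) = 0.067204
BW = 2*arcsin(0.067204) = 7.7 degrees

7.7 degrees


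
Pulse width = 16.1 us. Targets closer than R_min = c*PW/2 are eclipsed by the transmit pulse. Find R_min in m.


R_min = 3e8 * 16.1e-6 / 2 = 2415.0 m

2415.0 m


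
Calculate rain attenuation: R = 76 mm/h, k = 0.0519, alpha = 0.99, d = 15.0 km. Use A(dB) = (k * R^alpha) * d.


gamma = 0.0519 * 76^0.99 = 3.777225 dB/km
A = 3.777225 * 15.0 = 56.66 dB

56.66 dB


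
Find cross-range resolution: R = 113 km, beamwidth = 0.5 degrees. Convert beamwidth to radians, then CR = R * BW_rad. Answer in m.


BW_rad = 0.008726646
CR = 113000 * 0.008726646 = 986.1 m

986.1 m


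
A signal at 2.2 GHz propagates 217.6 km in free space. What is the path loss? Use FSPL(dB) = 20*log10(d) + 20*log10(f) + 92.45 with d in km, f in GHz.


20*log10(217.6) = 46.75
20*log10(2.2) = 6.85
FSPL = 146.1 dB

146.1 dB


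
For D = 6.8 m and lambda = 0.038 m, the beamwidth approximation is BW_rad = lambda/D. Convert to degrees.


BW_rad = 0.038 / 6.8 = 0.005588
BW_deg = 0.32 degrees

0.32 degrees


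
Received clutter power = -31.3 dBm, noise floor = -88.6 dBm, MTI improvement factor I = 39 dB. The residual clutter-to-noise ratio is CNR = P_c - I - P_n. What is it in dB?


CNR = -31.3 - 39 - (-88.6) = 18.3 dB

18.3 dB


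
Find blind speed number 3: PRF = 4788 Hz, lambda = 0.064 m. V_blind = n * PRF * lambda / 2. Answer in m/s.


V_blind = 3 * 4788 * 0.064 / 2 = 459.6 m/s

459.6 m/s


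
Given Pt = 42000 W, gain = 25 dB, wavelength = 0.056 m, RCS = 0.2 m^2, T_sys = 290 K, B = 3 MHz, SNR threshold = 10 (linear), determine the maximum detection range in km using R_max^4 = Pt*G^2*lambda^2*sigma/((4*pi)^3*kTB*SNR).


G_lin = 10^(25/10) = 316.227766
R^4 = 42000 * 316.227766^2 * 0.056^2 * 0.2 / ((4*pi)^3 * 1.38e-23 * 290 * 3000000.0 * 10)
R^4 = 1.10567e16 m^4
R_max = (1.10567e16)^(1/4) = 10254.3 m = 10.3 km

10.3 km


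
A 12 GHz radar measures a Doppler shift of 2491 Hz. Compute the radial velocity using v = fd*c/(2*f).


v = 2491 * 3e8 / (2 * 12000000000.0) = 31.1 m/s

31.1 m/s


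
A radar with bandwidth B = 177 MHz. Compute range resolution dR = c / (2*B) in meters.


dR = 3e8 / (2 * 177000000.0) = 0.85 m

0.85 m


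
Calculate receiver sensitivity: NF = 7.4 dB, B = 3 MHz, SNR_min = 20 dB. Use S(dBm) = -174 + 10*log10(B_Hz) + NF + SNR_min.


10*log10(3000000.0) = 64.77
S = -174 + 64.77 + 7.4 + 20 = -81.8 dBm

-81.8 dBm


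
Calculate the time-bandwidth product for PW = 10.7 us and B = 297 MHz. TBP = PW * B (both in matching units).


TBP = 10.7 * 297 = 3177.9

3177.9


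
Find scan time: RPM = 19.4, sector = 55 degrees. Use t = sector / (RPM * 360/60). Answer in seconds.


t = 55 / (19.4 * 360) * 60 = 0.47 s

0.47 s


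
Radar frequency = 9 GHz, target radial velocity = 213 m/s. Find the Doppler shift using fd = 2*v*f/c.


fd = 2 * 213 * 9000000000.0 / 3e8 = 12780.0 Hz

12780.0 Hz


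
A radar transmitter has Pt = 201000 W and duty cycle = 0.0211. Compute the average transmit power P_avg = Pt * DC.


P_avg = 201000 * 0.0211 = 4241.1 W

4241.1 W


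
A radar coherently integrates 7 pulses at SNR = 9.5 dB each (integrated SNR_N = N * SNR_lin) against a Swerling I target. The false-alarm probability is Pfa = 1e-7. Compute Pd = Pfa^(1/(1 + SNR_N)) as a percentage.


SNR_lin = 10^(9.5/10) = 8.91251
SNR_N = 7 * 8.91251 = 62.38757
1/(1 + SNR_N) = 1/63.38757 = 0.015776
Pd = (1e-7)^0.015776 = 0.77548
Pd = 77.5%

77.5%


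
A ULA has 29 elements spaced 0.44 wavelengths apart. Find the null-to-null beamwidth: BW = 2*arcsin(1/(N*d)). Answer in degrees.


1/(N*d) = 1/(29*0.44) = 0.07837
BW = 2*arcsin(0.07837) = 9.0 degrees

9.0 degrees


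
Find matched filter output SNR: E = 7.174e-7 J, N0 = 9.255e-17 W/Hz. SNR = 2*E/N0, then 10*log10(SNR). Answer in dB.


SNR_lin = 2 * 7.174e-7 / 9.255e-17 = 1.55e10
SNR_dB = 10*log10(1.55e10) = 101.9 dB

101.9 dB


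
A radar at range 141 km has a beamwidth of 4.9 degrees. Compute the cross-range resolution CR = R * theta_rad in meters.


BW_rad = 0.085521133
CR = 141000 * 0.085521133 = 12058.5 m

12058.5 m


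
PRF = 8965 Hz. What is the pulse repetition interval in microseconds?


PRI = 1/8965 = 0.0001115449 s = 111.5 us

111.5 us


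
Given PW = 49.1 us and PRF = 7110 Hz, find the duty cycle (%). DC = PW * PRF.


DC = 49.1e-6 * 7110 * 100 = 34.91%

34.91%


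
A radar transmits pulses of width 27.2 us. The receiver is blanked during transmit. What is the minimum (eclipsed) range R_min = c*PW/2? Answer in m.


R_min = 3e8 * 27.2e-6 / 2 = 4080.0 m

4080.0 m


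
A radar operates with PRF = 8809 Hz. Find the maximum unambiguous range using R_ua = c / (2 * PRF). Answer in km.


R_ua = 3e8 / (2 * 8809) = 17028.0 m = 17.0 km

17.0 km


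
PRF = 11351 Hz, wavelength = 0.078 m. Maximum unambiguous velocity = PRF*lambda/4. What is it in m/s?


V_ua = 11351 * 0.078 / 4 = 221.3 m/s

221.3 m/s


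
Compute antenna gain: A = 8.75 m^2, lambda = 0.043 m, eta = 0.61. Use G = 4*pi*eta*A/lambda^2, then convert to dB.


G_linear = 4*pi*0.61*8.75/0.043^2 = 36275.29
G_dB = 10*log10(36275.29) = 45.6 dB

45.6 dB


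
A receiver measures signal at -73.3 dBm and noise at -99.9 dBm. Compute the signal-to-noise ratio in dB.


SNR = -73.3 - (-99.9) = 26.6 dB

26.6 dB


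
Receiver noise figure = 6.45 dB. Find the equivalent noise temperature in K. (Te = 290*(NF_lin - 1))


NF_lin = 10^(6.45/10) = 4.415704
Te = 290 * (4.415704 - 1) = 990.6 K

990.6 K


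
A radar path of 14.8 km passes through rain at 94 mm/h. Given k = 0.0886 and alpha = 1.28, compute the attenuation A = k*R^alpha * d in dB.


gamma = 0.0886 * 94^1.28 = 29.719218 dB/km
A = 29.719218 * 14.8 = 439.84 dB

439.84 dB


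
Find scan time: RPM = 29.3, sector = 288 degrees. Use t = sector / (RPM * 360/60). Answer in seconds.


t = 288 / (29.3 * 360) * 60 = 1.64 s

1.64 s


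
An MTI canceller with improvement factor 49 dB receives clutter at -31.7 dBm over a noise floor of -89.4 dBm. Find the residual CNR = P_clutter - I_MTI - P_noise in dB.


CNR = -31.7 - 49 - (-89.4) = 8.7 dB

8.7 dB


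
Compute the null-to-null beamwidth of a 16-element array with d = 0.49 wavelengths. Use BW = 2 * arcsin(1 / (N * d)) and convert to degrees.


1/(N*d) = 1/(16*0.49) = 0.127551
BW = 2*arcsin(0.127551) = 14.7 degrees

14.7 degrees


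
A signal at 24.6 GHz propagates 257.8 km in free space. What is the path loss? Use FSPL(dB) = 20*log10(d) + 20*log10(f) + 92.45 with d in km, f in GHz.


20*log10(257.8) = 48.23
20*log10(24.6) = 27.82
FSPL = 168.5 dB

168.5 dB


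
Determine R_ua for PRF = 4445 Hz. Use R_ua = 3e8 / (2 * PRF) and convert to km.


R_ua = 3e8 / (2 * 4445) = 33745.8 m = 33.7 km

33.7 km


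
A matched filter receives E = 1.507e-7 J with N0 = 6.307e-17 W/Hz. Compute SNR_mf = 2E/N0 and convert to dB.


SNR_lin = 2 * 1.507e-7 / 6.307e-17 = 4.779e9
SNR_dB = 10*log10(4.779e9) = 96.8 dB

96.8 dB


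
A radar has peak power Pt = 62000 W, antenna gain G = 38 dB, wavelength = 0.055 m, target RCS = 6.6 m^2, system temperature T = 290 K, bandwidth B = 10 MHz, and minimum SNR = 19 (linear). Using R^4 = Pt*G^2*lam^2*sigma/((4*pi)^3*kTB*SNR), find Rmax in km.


G_lin = 10^(38/10) = 6309.573445
R^4 = 62000 * 6309.573445^2 * 0.055^2 * 6.6 / ((4*pi)^3 * 1.38e-23 * 290 * 10000000.0 * 19)
R^4 = 3.26588e19 m^4
R_max = (3.26588e19)^(1/4) = 75596.2 m = 75.6 km

75.6 km


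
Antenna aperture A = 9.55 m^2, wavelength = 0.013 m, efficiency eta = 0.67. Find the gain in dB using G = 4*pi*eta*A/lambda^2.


G_linear = 4*pi*0.67*9.55/0.013^2 = 475774.69
G_dB = 10*log10(475774.69) = 56.8 dB

56.8 dB


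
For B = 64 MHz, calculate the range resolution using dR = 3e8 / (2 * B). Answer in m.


dR = 3e8 / (2 * 64000000.0) = 2.34 m

2.34 m


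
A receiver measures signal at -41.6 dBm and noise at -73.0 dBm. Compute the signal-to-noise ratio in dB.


SNR = -41.6 - (-73.0) = 31.4 dB

31.4 dB


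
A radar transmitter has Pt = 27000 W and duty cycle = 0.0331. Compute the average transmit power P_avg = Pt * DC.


P_avg = 27000 * 0.0331 = 893.7 W

893.7 W


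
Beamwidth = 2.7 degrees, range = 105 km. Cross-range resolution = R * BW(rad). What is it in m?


BW_rad = 0.04712389
CR = 105000 * 0.04712389 = 4948.0 m

4948.0 m


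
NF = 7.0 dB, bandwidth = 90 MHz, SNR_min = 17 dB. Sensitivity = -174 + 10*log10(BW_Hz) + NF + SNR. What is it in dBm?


10*log10(90000000.0) = 79.54
S = -174 + 79.54 + 7.0 + 17 = -70.5 dBm

-70.5 dBm


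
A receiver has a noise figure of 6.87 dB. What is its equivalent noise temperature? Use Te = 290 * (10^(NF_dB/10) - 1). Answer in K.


NF_lin = 10^(6.87/10) = 4.864072
Te = 290 * (4.864072 - 1) = 1120.6 K

1120.6 K


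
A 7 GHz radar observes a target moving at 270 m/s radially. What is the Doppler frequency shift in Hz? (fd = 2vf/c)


fd = 2 * 270 * 7000000000.0 / 3e8 = 12600.0 Hz

12600.0 Hz


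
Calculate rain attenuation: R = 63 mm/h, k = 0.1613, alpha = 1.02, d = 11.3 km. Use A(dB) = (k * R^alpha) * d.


gamma = 0.1613 * 63^1.02 = 11.039813 dB/km
A = 11.039813 * 11.3 = 124.75 dB

124.75 dB


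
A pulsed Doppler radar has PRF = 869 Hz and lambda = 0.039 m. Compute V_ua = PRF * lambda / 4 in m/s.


V_ua = 869 * 0.039 / 4 = 8.5 m/s

8.5 m/s


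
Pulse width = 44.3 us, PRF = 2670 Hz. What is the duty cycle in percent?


DC = 44.3e-6 * 2670 * 100 = 11.83%

11.83%


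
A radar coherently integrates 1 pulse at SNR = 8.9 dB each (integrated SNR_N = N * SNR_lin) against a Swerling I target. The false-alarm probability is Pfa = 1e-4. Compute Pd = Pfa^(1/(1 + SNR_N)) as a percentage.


SNR_lin = 10^(8.9/10) = 7.76247
SNR_N = 1 * 7.76247 = 7.76247
1/(1 + SNR_N) = 1/8.76247 = 0.1141231
Pd = (1e-4)^0.1141231 = 0.34955
Pd = 35.0%

35.0%


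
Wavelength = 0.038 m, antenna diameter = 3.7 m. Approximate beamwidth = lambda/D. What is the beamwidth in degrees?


BW_rad = 0.038 / 3.7 = 0.01027
BW_deg = 0.59 degrees

0.59 degrees


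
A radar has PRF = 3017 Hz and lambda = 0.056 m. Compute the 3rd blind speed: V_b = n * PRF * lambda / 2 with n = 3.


V_blind = 3 * 3017 * 0.056 / 2 = 253.4 m/s

253.4 m/s


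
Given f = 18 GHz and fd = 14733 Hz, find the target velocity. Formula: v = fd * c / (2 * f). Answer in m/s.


v = 14733 * 3e8 / (2 * 18000000000.0) = 122.8 m/s

122.8 m/s


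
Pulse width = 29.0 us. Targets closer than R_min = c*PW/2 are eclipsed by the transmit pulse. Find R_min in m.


R_min = 3e8 * 29.0e-6 / 2 = 4350.0 m

4350.0 m


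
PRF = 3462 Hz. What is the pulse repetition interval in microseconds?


PRI = 1/3462 = 0.0002888504 s = 288.9 us

288.9 us


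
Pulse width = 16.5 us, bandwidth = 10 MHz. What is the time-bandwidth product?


TBP = 16.5 * 10 = 165.0

165.0


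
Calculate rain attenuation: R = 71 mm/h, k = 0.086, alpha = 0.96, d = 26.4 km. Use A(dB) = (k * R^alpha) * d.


gamma = 0.086 * 71^0.96 = 5.148805 dB/km
A = 5.148805 * 26.4 = 135.93 dB

135.93 dB


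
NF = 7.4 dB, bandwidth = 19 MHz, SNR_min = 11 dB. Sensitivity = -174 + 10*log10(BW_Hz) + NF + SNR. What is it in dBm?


10*log10(19000000.0) = 72.79
S = -174 + 72.79 + 7.4 + 11 = -82.8 dBm

-82.8 dBm


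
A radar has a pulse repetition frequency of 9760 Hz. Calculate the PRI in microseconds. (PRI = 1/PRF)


PRI = 1/9760 = 0.000102459 s = 102.5 us

102.5 us


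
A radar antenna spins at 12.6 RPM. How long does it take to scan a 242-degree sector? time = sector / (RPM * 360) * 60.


t = 242 / (12.6 * 360) * 60 = 3.2 s

3.2 s


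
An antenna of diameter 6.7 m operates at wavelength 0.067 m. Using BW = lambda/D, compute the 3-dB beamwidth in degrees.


BW_rad = 0.067 / 6.7 = 0.01
BW_deg = 0.57 degrees

0.57 degrees


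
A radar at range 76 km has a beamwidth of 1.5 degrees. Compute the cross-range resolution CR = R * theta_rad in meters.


BW_rad = 0.026179939
CR = 76000 * 0.026179939 = 1989.7 m

1989.7 m


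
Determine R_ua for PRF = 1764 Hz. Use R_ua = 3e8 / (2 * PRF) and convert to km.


R_ua = 3e8 / (2 * 1764) = 85034.0 m = 85.0 km

85.0 km


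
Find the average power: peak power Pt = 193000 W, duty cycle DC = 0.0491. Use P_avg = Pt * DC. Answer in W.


P_avg = 193000 * 0.0491 = 9476.3 W

9476.3 W


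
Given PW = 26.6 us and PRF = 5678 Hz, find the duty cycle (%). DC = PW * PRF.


DC = 26.6e-6 * 5678 * 100 = 15.1%

15.1%


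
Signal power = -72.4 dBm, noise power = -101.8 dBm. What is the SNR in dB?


SNR = -72.4 - (-101.8) = 29.4 dB

29.4 dB


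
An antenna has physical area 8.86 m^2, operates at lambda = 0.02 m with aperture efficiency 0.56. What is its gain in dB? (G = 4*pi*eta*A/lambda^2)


G_linear = 4*pi*0.56*8.86/0.02^2 = 155873.26
G_dB = 10*log10(155873.26) = 51.9 dB

51.9 dB


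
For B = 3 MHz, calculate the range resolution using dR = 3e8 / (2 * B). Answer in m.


dR = 3e8 / (2 * 3000000.0) = 50.0 m

50.0 m


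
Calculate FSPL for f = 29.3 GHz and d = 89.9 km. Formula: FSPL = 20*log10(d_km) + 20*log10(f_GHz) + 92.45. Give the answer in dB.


20*log10(89.9) = 39.08
20*log10(29.3) = 29.34
FSPL = 160.9 dB

160.9 dB


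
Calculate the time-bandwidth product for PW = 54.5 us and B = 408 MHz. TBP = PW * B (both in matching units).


TBP = 54.5 * 408 = 22236.0

22236.0


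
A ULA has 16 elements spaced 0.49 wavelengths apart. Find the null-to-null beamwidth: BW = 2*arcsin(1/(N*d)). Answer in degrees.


1/(N*d) = 1/(16*0.49) = 0.127551
BW = 2*arcsin(0.127551) = 14.7 degrees

14.7 degrees


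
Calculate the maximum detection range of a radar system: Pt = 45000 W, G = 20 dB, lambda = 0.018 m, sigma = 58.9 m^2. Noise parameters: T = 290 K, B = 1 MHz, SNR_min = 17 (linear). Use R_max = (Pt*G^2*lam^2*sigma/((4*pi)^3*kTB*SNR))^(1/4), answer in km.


G_lin = 10^(20/10) = 100.0
R^4 = 45000 * 100.0^2 * 0.018^2 * 58.9 / ((4*pi)^3 * 1.38e-23 * 290 * 1000000.0 * 17)
R^4 = 6.36088e16 m^4
R_max = (6.36088e16)^(1/4) = 15881.1 m = 15.9 km

15.9 km


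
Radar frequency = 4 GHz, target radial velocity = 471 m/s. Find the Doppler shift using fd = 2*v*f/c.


fd = 2 * 471 * 4000000000.0 / 3e8 = 12560.0 Hz

12560.0 Hz


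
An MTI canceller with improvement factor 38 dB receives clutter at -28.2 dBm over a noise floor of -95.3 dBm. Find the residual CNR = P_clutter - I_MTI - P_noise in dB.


CNR = -28.2 - 38 - (-95.3) = 29.1 dB

29.1 dB


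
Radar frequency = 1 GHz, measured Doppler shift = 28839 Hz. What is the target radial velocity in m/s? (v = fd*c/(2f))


v = 28839 * 3e8 / (2 * 1000000000.0) = 4325.9 m/s

4325.9 m/s


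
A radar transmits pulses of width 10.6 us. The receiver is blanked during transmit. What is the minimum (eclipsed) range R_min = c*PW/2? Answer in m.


R_min = 3e8 * 10.6e-6 / 2 = 1590.0 m

1590.0 m


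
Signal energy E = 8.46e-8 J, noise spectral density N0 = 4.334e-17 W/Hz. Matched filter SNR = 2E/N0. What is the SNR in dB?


SNR_lin = 2 * 8.46e-8 / 4.334e-17 = 3.904e9
SNR_dB = 10*log10(3.904e9) = 95.9 dB

95.9 dB


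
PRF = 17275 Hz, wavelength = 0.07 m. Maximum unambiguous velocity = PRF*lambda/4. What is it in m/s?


V_ua = 17275 * 0.07 / 4 = 302.3 m/s

302.3 m/s


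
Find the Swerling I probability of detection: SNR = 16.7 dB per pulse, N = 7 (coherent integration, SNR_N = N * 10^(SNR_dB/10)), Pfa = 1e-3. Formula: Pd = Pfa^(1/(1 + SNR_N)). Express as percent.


SNR_lin = 10^(16.7/10) = 46.77351
SNR_N = 7 * 46.77351 = 327.41457
1/(1 + SNR_N) = 1/328.41457 = 0.0030449
Pd = (1e-3)^0.0030449 = 0.97919
Pd = 97.9%

97.9%


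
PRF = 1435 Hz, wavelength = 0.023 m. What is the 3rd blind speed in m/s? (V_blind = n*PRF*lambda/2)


V_blind = 3 * 1435 * 0.023 / 2 = 49.5 m/s

49.5 m/s


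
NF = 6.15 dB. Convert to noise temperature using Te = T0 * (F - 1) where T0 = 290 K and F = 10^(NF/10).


NF_lin = 10^(6.15/10) = 4.120975
Te = 290 * (4.120975 - 1) = 905.1 K

905.1 K


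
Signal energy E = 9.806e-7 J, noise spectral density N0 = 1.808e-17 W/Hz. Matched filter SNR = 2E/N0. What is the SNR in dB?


SNR_lin = 2 * 9.806e-7 / 1.808e-17 = 1.085e11
SNR_dB = 10*log10(1.085e11) = 110.4 dB

110.4 dB


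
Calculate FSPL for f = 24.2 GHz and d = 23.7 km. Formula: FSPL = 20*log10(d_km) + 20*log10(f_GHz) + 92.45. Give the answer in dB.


20*log10(23.7) = 27.49
20*log10(24.2) = 27.68
FSPL = 147.6 dB

147.6 dB


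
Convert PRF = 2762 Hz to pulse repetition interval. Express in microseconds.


PRI = 1/2762 = 0.0003620565 s = 362.1 us

362.1 us


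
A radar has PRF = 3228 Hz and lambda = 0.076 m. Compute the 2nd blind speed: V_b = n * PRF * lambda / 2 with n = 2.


V_blind = 2 * 3228 * 0.076 / 2 = 245.3 m/s

245.3 m/s


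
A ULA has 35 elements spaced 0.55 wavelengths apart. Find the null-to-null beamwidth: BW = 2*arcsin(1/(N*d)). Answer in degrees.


1/(N*d) = 1/(35*0.55) = 0.051948
BW = 2*arcsin(0.051948) = 6.0 degrees

6.0 degrees
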